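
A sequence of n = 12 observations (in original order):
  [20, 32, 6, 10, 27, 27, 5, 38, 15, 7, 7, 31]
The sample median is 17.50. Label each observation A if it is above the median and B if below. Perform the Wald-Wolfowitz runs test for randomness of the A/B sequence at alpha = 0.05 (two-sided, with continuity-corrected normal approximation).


Step 1: Compute median = 17.50; label A = above, B = below.
Labels in order: AABBAABABBBA  (n_A = 6, n_B = 6)
Step 2: Count runs R = 7.
Step 3: Under H0 (random ordering), E[R] = 2*n_A*n_B/(n_A+n_B) + 1 = 2*6*6/12 + 1 = 7.0000.
        Var[R] = 2*n_A*n_B*(2*n_A*n_B - n_A - n_B) / ((n_A+n_B)^2 * (n_A+n_B-1)) = 4320/1584 = 2.7273.
        SD[R] = 1.6514.
Step 4: R = E[R], so z = 0 with no continuity correction.
Step 5: Two-sided p-value via normal approximation = 2*(1 - Phi(|z|)) = 1.000000.
Step 6: alpha = 0.05. fail to reject H0.

R = 7, z = 0.0000, p = 1.000000, fail to reject H0.


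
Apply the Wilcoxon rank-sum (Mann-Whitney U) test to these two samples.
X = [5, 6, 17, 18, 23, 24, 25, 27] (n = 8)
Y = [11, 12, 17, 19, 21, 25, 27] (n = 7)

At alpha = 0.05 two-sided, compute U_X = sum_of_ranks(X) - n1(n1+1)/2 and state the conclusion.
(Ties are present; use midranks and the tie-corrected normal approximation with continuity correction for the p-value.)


Step 1: Combine and sort all 15 observations; assign midranks.
sorted (value, group): (5,X), (6,X), (11,Y), (12,Y), (17,X), (17,Y), (18,X), (19,Y), (21,Y), (23,X), (24,X), (25,X), (25,Y), (27,X), (27,Y)
ranks: 5->1, 6->2, 11->3, 12->4, 17->5.5, 17->5.5, 18->7, 19->8, 21->9, 23->10, 24->11, 25->12.5, 25->12.5, 27->14.5, 27->14.5
Step 2: Rank sum for X: R1 = 1 + 2 + 5.5 + 7 + 10 + 11 + 12.5 + 14.5 = 63.5.
Step 3: U_X = R1 - n1(n1+1)/2 = 63.5 - 8*9/2 = 63.5 - 36 = 27.5.
       U_Y = n1*n2 - U_X = 56 - 27.5 = 28.5.
Step 4: Ties are present, so use the tie-corrected normal approximation (with continuity correction) for the p-value.
Step 5: p-value = 1.000000; compare to alpha = 0.05. fail to reject H0.

U_X = 27.5, p = 1.000000, fail to reject H0 at alpha = 0.05.


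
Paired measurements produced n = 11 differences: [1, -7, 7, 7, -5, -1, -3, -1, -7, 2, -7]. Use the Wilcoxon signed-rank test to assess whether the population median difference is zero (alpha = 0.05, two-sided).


Step 1: Drop any zero differences (none here) and take |d_i|.
|d| = [1, 7, 7, 7, 5, 1, 3, 1, 7, 2, 7]
Step 2: Midrank |d_i| (ties get averaged ranks).
ranks: |1|->2, |7|->9, |7|->9, |7|->9, |5|->6, |1|->2, |3|->5, |1|->2, |7|->9, |2|->4, |7|->9
Step 3: Attach original signs; sum ranks with positive sign and with negative sign.
W+ = 2 + 9 + 9 + 4 = 24
W- = 9 + 6 + 2 + 5 + 2 + 9 + 9 = 42
(Check: W+ + W- = 66 should equal n(n+1)/2 = 66.)
Step 4: Test statistic W = min(W+, W-) = 24.
Step 5: Ties in |d|, so use the tie-corrected normal approximation.
        E[W] = n(n+1)/4 = 11*12/4 = 33.
        Tie groups: |d|=1 (t=3), |d|=7 (t=5); sum(t^3 - t) = 144.
        Var[W] = n(n+1)(2n+1)/24 - sum(t^3-t)/48 = 3036/24 - 144/48 = 123.5.
        z = (W - E[W]) / sqrt(Var[W]) = (24 - 33) / 11.1131 = -0.8099.
        Two-sided p = 2*Phi(z) = 0.418022.
Step 6: alpha = 0.05. fail to reject H0.

W+ = 24, W- = 42, W = min = 24, p = 0.418022, fail to reject H0.


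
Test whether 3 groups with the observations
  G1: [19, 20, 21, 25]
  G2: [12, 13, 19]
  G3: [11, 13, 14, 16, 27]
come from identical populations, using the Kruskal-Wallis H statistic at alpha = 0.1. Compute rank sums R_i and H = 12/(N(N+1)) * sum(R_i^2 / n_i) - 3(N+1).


Step 1: Combine all N = 12 observations and assign midranks.
sorted (value, group, rank): (11,G3,1), (12,G2,2), (13,G2,3.5), (13,G3,3.5), (14,G3,5), (16,G3,6), (19,G1,7.5), (19,G2,7.5), (20,G1,9), (21,G1,10), (25,G1,11), (27,G3,12)
Step 2: Sum ranks within each group.
R_1 = 37.5 (n_1 = 4)
R_2 = 13 (n_2 = 3)
R_3 = 27.5 (n_3 = 5)
Step 3: H = 12/(N(N+1)) * sum(R_i^2/n_i) - 3(N+1)
     = 12/(12*13) * (37.5^2/4 + 13^2/3 + 27.5^2/5) - 3*13
     = 0.076923 * 559.146 - 39
     = 4.011218.
Step 4: Ties present; correction factor C = 1 - 12/(12^3 - 12) = 0.993007. Corrected H = 4.011218 / 0.993007 = 4.039466.
Step 5: Under H0, H ~ chi^2(2); p-value = 0.132691.
Step 6: alpha = 0.1. fail to reject H0.

H = 4.0395, df = 2, p = 0.132691, fail to reject H0.


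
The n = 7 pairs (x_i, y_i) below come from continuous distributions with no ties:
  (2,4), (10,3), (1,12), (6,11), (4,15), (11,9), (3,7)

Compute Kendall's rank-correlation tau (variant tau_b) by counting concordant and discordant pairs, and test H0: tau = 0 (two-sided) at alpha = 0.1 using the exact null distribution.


Step 1: Enumerate the 21 unordered pairs (i,j) with i<j and classify each by sign(x_j-x_i) * sign(y_j-y_i).
  (1,2):dx=+8,dy=-1->D; (1,3):dx=-1,dy=+8->D; (1,4):dx=+4,dy=+7->C; (1,5):dx=+2,dy=+11->C
  (1,6):dx=+9,dy=+5->C; (1,7):dx=+1,dy=+3->C; (2,3):dx=-9,dy=+9->D; (2,4):dx=-4,dy=+8->D
  (2,5):dx=-6,dy=+12->D; (2,6):dx=+1,dy=+6->C; (2,7):dx=-7,dy=+4->D; (3,4):dx=+5,dy=-1->D
  (3,5):dx=+3,dy=+3->C; (3,6):dx=+10,dy=-3->D; (3,7):dx=+2,dy=-5->D; (4,5):dx=-2,dy=+4->D
  (4,6):dx=+5,dy=-2->D; (4,7):dx=-3,dy=-4->C; (5,6):dx=+7,dy=-6->D; (5,7):dx=-1,dy=-8->C
  (6,7):dx=-8,dy=-2->C
Step 2: C = 9, D = 12, total pairs = 21.
Step 3: tau = (C - D)/(n(n-1)/2) = (9 - 12)/21 = -0.142857.
Step 4: Exact two-sided p-value (enumerate n! = 5040 permutations of y under H0): p = 0.772619.
Step 5: alpha = 0.1. fail to reject H0.

tau_b = -0.1429 (C=9, D=12), p = 0.772619, fail to reject H0.


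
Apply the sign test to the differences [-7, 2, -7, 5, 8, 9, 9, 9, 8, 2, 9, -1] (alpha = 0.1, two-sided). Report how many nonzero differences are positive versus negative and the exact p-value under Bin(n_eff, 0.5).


Step 1: Discard zero differences. Original n = 12; n_eff = number of nonzero differences = 12.
Nonzero differences (with sign): -7, +2, -7, +5, +8, +9, +9, +9, +8, +2, +9, -1
Step 2: Count signs: positive = 9, negative = 3.
Step 3: Under H0: P(positive) = 0.5, so the number of positives S ~ Bin(12, 0.5).
Step 4: Two-sided exact p-value = sum of Bin(12,0.5) probabilities at or below the observed probability = 0.145996.
Step 5: alpha = 0.1. fail to reject H0.

n_eff = 12, pos = 9, neg = 3, p = 0.145996, fail to reject H0.


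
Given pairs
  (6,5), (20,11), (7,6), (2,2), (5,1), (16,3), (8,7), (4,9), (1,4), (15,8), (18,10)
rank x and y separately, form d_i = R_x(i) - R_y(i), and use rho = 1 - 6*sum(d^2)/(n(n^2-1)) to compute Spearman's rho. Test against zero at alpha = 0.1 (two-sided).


Step 1: Rank x and y separately (midranks; no ties here).
rank(x): 6->5, 20->11, 7->6, 2->2, 5->4, 16->9, 8->7, 4->3, 1->1, 15->8, 18->10
rank(y): 5->5, 11->11, 6->6, 2->2, 1->1, 3->3, 7->7, 9->9, 4->4, 8->8, 10->10
Step 2: d_i = R_x(i) - R_y(i); compute d_i^2.
  (5-5)^2=0, (11-11)^2=0, (6-6)^2=0, (2-2)^2=0, (4-1)^2=9, (9-3)^2=36, (7-7)^2=0, (3-9)^2=36, (1-4)^2=9, (8-8)^2=0, (10-10)^2=0
sum(d^2) = 90.
Step 3: rho = 1 - 6*90 / (11*(11^2 - 1)) = 1 - 540/1320 = 0.590909.
Step 4: Under H0, t = rho * sqrt((n-2)/(1-rho^2)) = 2.1974 ~ t(9).
Step 5: Two-sided p-value from the t-distribution with 9 df = 0.055576.
Step 6: alpha = 0.1. reject H0.

rho = 0.5909, p = 0.055576, reject H0 at alpha = 0.1.


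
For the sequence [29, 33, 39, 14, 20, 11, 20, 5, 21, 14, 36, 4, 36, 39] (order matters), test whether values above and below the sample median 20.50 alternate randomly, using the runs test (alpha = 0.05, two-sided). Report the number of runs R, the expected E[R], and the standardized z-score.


Step 1: Compute median = 20.50; label A = above, B = below.
Labels in order: AAABBBBBABABAA  (n_A = 7, n_B = 7)
Step 2: Count runs R = 7.
Step 3: Under H0 (random ordering), E[R] = 2*n_A*n_B/(n_A+n_B) + 1 = 2*7*7/14 + 1 = 8.0000.
        Var[R] = 2*n_A*n_B*(2*n_A*n_B - n_A - n_B) / ((n_A+n_B)^2 * (n_A+n_B-1)) = 8232/2548 = 3.2308.
        SD[R] = 1.7974.
Step 4: Continuity-corrected z = (R + 0.5 - E[R]) / SD[R] = (7 + 0.5 - 8.0000) / 1.7974 = -0.2782.
Step 5: Two-sided p-value via normal approximation = 2*(1 - Phi(|z|)) = 0.780879.
Step 6: alpha = 0.05. fail to reject H0.

R = 7, z = -0.2782, p = 0.780879, fail to reject H0.


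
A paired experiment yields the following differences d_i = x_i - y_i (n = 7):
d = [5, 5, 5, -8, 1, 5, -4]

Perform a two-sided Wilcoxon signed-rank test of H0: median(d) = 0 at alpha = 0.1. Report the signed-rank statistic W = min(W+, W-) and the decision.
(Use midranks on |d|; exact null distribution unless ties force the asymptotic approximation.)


Step 1: Drop any zero differences (none here) and take |d_i|.
|d| = [5, 5, 5, 8, 1, 5, 4]
Step 2: Midrank |d_i| (ties get averaged ranks).
ranks: |5|->4.5, |5|->4.5, |5|->4.5, |8|->7, |1|->1, |5|->4.5, |4|->2
Step 3: Attach original signs; sum ranks with positive sign and with negative sign.
W+ = 4.5 + 4.5 + 4.5 + 1 + 4.5 = 19
W- = 7 + 2 = 9
(Check: W+ + W- = 28 should equal n(n+1)/2 = 28.)
Step 4: Test statistic W = min(W+, W-) = 9.
Step 5: Ties in |d|, so use the tie-corrected normal approximation.
        E[W] = n(n+1)/4 = 7*8/4 = 14.
        Tie groups: |d|=5 (t=4); sum(t^3 - t) = 60.
        Var[W] = n(n+1)(2n+1)/24 - sum(t^3-t)/48 = 840/24 - 60/48 = 33.75.
        z = (W - E[W]) / sqrt(Var[W]) = (9 - 14) / 5.8095 = -0.8607.
        Two-sided p = 2*Phi(z) = 0.389424.
Step 6: alpha = 0.1. fail to reject H0.

W+ = 19, W- = 9, W = min = 9, p = 0.389424, fail to reject H0.


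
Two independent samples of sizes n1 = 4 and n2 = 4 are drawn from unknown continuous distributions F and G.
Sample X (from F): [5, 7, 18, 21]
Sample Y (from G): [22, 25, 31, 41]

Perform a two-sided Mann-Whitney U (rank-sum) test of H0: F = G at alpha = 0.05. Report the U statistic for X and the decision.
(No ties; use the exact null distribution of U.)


Step 1: Combine and sort all 8 observations; assign midranks.
sorted (value, group): (5,X), (7,X), (18,X), (21,X), (22,Y), (25,Y), (31,Y), (41,Y)
ranks: 5->1, 7->2, 18->3, 21->4, 22->5, 25->6, 31->7, 41->8
Step 2: Rank sum for X: R1 = 1 + 2 + 3 + 4 = 10.
Step 3: U_X = R1 - n1(n1+1)/2 = 10 - 4*5/2 = 10 - 10 = 0.
       U_Y = n1*n2 - U_X = 16 - 0 = 16.
Step 4: No ties, so the exact null distribution of U (based on enumerating the C(8,4) = 70 equally likely rank assignments) gives the two-sided p-value.
Step 5: p-value = 0.028571; compare to alpha = 0.05. reject H0.

U_X = 0, p = 0.028571, reject H0 at alpha = 0.05.


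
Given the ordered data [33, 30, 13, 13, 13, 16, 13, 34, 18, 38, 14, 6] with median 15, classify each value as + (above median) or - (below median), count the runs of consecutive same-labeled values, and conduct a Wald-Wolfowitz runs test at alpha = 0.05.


Step 1: Compute median = 15; label A = above, B = below.
Labels in order: AABBBABAAABB  (n_A = 6, n_B = 6)
Step 2: Count runs R = 6.
Step 3: Under H0 (random ordering), E[R] = 2*n_A*n_B/(n_A+n_B) + 1 = 2*6*6/12 + 1 = 7.0000.
        Var[R] = 2*n_A*n_B*(2*n_A*n_B - n_A - n_B) / ((n_A+n_B)^2 * (n_A+n_B-1)) = 4320/1584 = 2.7273.
        SD[R] = 1.6514.
Step 4: Continuity-corrected z = (R + 0.5 - E[R]) / SD[R] = (6 + 0.5 - 7.0000) / 1.6514 = -0.3028.
Step 5: Two-sided p-value via normal approximation = 2*(1 - Phi(|z|)) = 0.762069.
Step 6: alpha = 0.05. fail to reject H0.

R = 6, z = -0.3028, p = 0.762069, fail to reject H0.


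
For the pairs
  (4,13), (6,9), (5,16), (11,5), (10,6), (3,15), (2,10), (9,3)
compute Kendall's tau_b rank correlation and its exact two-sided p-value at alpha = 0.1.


Step 1: Enumerate the 28 unordered pairs (i,j) with i<j and classify each by sign(x_j-x_i) * sign(y_j-y_i).
  (1,2):dx=+2,dy=-4->D; (1,3):dx=+1,dy=+3->C; (1,4):dx=+7,dy=-8->D; (1,5):dx=+6,dy=-7->D
  (1,6):dx=-1,dy=+2->D; (1,7):dx=-2,dy=-3->C; (1,8):dx=+5,dy=-10->D; (2,3):dx=-1,dy=+7->D
  (2,4):dx=+5,dy=-4->D; (2,5):dx=+4,dy=-3->D; (2,6):dx=-3,dy=+6->D; (2,7):dx=-4,dy=+1->D
  (2,8):dx=+3,dy=-6->D; (3,4):dx=+6,dy=-11->D; (3,5):dx=+5,dy=-10->D; (3,6):dx=-2,dy=-1->C
  (3,7):dx=-3,dy=-6->C; (3,8):dx=+4,dy=-13->D; (4,5):dx=-1,dy=+1->D; (4,6):dx=-8,dy=+10->D
  (4,7):dx=-9,dy=+5->D; (4,8):dx=-2,dy=-2->C; (5,6):dx=-7,dy=+9->D; (5,7):dx=-8,dy=+4->D
  (5,8):dx=-1,dy=-3->C; (6,7):dx=-1,dy=-5->C; (6,8):dx=+6,dy=-12->D; (7,8):dx=+7,dy=-7->D
Step 2: C = 7, D = 21, total pairs = 28.
Step 3: tau = (C - D)/(n(n-1)/2) = (7 - 21)/28 = -0.500000.
Step 4: Exact two-sided p-value (enumerate n! = 40320 permutations of y under H0): p = 0.108681.
Step 5: alpha = 0.1. fail to reject H0.

tau_b = -0.5000 (C=7, D=21), p = 0.108681, fail to reject H0.


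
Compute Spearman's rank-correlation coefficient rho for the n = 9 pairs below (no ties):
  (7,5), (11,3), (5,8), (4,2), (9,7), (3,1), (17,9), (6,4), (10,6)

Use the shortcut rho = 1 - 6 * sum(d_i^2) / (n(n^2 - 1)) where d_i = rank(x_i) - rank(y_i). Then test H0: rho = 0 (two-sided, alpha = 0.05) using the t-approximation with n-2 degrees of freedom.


Step 1: Rank x and y separately (midranks; no ties here).
rank(x): 7->5, 11->8, 5->3, 4->2, 9->6, 3->1, 17->9, 6->4, 10->7
rank(y): 5->5, 3->3, 8->8, 2->2, 7->7, 1->1, 9->9, 4->4, 6->6
Step 2: d_i = R_x(i) - R_y(i); compute d_i^2.
  (5-5)^2=0, (8-3)^2=25, (3-8)^2=25, (2-2)^2=0, (6-7)^2=1, (1-1)^2=0, (9-9)^2=0, (4-4)^2=0, (7-6)^2=1
sum(d^2) = 52.
Step 3: rho = 1 - 6*52 / (9*(9^2 - 1)) = 1 - 312/720 = 0.566667.
Step 4: Under H0, t = rho * sqrt((n-2)/(1-rho^2)) = 1.8196 ~ t(7).
Step 5: Two-sided p-value from the t-distribution with 7 df = 0.111633.
Step 6: alpha = 0.05. fail to reject H0.

rho = 0.5667, p = 0.111633, fail to reject H0 at alpha = 0.05.


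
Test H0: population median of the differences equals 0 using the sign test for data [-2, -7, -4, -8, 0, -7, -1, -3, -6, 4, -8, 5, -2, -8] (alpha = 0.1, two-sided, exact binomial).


Step 1: Discard zero differences. Original n = 14; n_eff = number of nonzero differences = 13.
Nonzero differences (with sign): -2, -7, -4, -8, -7, -1, -3, -6, +4, -8, +5, -2, -8
Step 2: Count signs: positive = 2, negative = 11.
Step 3: Under H0: P(positive) = 0.5, so the number of positives S ~ Bin(13, 0.5).
Step 4: Two-sided exact p-value = sum of Bin(13,0.5) probabilities at or below the observed probability = 0.022461.
Step 5: alpha = 0.1. reject H0.

n_eff = 13, pos = 2, neg = 11, p = 0.022461, reject H0.


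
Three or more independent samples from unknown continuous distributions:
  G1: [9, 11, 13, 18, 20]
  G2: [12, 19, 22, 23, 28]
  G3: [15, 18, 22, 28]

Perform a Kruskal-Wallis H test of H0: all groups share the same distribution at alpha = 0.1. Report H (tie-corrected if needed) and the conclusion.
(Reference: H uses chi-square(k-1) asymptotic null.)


Step 1: Combine all N = 14 observations and assign midranks.
sorted (value, group, rank): (9,G1,1), (11,G1,2), (12,G2,3), (13,G1,4), (15,G3,5), (18,G1,6.5), (18,G3,6.5), (19,G2,8), (20,G1,9), (22,G2,10.5), (22,G3,10.5), (23,G2,12), (28,G2,13.5), (28,G3,13.5)
Step 2: Sum ranks within each group.
R_1 = 22.5 (n_1 = 5)
R_2 = 47 (n_2 = 5)
R_3 = 35.5 (n_3 = 4)
Step 3: H = 12/(N(N+1)) * sum(R_i^2/n_i) - 3(N+1)
     = 12/(14*15) * (22.5^2/5 + 47^2/5 + 35.5^2/4) - 3*15
     = 0.057143 * 858.112 - 45
     = 4.035000.
Step 4: Ties present; correction factor C = 1 - 18/(14^3 - 14) = 0.993407. Corrected H = 4.035000 / 0.993407 = 4.061781.
Step 5: Under H0, H ~ chi^2(2); p-value = 0.131219.
Step 6: alpha = 0.1. fail to reject H0.

H = 4.0618, df = 2, p = 0.131219, fail to reject H0.


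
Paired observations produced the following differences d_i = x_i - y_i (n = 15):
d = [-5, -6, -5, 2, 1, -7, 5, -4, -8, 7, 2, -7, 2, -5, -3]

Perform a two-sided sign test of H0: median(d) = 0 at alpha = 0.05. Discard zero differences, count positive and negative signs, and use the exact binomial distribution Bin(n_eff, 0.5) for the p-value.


Step 1: Discard zero differences. Original n = 15; n_eff = number of nonzero differences = 15.
Nonzero differences (with sign): -5, -6, -5, +2, +1, -7, +5, -4, -8, +7, +2, -7, +2, -5, -3
Step 2: Count signs: positive = 6, negative = 9.
Step 3: Under H0: P(positive) = 0.5, so the number of positives S ~ Bin(15, 0.5).
Step 4: Two-sided exact p-value = sum of Bin(15,0.5) probabilities at or below the observed probability = 0.607239.
Step 5: alpha = 0.05. fail to reject H0.

n_eff = 15, pos = 6, neg = 9, p = 0.607239, fail to reject H0.


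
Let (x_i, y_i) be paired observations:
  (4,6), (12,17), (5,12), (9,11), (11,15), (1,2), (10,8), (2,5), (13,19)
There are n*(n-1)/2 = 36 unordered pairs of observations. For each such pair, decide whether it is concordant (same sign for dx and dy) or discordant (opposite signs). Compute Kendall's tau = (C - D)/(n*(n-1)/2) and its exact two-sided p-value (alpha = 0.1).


Step 1: Enumerate the 36 unordered pairs (i,j) with i<j and classify each by sign(x_j-x_i) * sign(y_j-y_i).
  (1,2):dx=+8,dy=+11->C; (1,3):dx=+1,dy=+6->C; (1,4):dx=+5,dy=+5->C; (1,5):dx=+7,dy=+9->C
  (1,6):dx=-3,dy=-4->C; (1,7):dx=+6,dy=+2->C; (1,8):dx=-2,dy=-1->C; (1,9):dx=+9,dy=+13->C
  (2,3):dx=-7,dy=-5->C; (2,4):dx=-3,dy=-6->C; (2,5):dx=-1,dy=-2->C; (2,6):dx=-11,dy=-15->C
  (2,7):dx=-2,dy=-9->C; (2,8):dx=-10,dy=-12->C; (2,9):dx=+1,dy=+2->C; (3,4):dx=+4,dy=-1->D
  (3,5):dx=+6,dy=+3->C; (3,6):dx=-4,dy=-10->C; (3,7):dx=+5,dy=-4->D; (3,8):dx=-3,dy=-7->C
  (3,9):dx=+8,dy=+7->C; (4,5):dx=+2,dy=+4->C; (4,6):dx=-8,dy=-9->C; (4,7):dx=+1,dy=-3->D
  (4,8):dx=-7,dy=-6->C; (4,9):dx=+4,dy=+8->C; (5,6):dx=-10,dy=-13->C; (5,7):dx=-1,dy=-7->C
  (5,8):dx=-9,dy=-10->C; (5,9):dx=+2,dy=+4->C; (6,7):dx=+9,dy=+6->C; (6,8):dx=+1,dy=+3->C
  (6,9):dx=+12,dy=+17->C; (7,8):dx=-8,dy=-3->C; (7,9):dx=+3,dy=+11->C; (8,9):dx=+11,dy=+14->C
Step 2: C = 33, D = 3, total pairs = 36.
Step 3: tau = (C - D)/(n(n-1)/2) = (33 - 3)/36 = 0.833333.
Step 4: Exact two-sided p-value (enumerate n! = 362880 permutations of y under H0): p = 0.000854.
Step 5: alpha = 0.1. reject H0.

tau_b = 0.8333 (C=33, D=3), p = 0.000854, reject H0.


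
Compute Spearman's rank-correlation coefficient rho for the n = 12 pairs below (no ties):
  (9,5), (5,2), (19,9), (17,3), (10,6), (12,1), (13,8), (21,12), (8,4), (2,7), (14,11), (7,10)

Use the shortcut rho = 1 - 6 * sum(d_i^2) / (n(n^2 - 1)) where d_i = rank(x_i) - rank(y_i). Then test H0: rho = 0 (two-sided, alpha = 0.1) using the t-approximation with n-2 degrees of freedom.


Step 1: Rank x and y separately (midranks; no ties here).
rank(x): 9->5, 5->2, 19->11, 17->10, 10->6, 12->7, 13->8, 21->12, 8->4, 2->1, 14->9, 7->3
rank(y): 5->5, 2->2, 9->9, 3->3, 6->6, 1->1, 8->8, 12->12, 4->4, 7->7, 11->11, 10->10
Step 2: d_i = R_x(i) - R_y(i); compute d_i^2.
  (5-5)^2=0, (2-2)^2=0, (11-9)^2=4, (10-3)^2=49, (6-6)^2=0, (7-1)^2=36, (8-8)^2=0, (12-12)^2=0, (4-4)^2=0, (1-7)^2=36, (9-11)^2=4, (3-10)^2=49
sum(d^2) = 178.
Step 3: rho = 1 - 6*178 / (12*(12^2 - 1)) = 1 - 1068/1716 = 0.377622.
Step 4: Under H0, t = rho * sqrt((n-2)/(1-rho^2)) = 1.2896 ~ t(10).
Step 5: Two-sided p-value from the t-distribution with 10 df = 0.226206.
Step 6: alpha = 0.1. fail to reject H0.

rho = 0.3776, p = 0.226206, fail to reject H0 at alpha = 0.1.


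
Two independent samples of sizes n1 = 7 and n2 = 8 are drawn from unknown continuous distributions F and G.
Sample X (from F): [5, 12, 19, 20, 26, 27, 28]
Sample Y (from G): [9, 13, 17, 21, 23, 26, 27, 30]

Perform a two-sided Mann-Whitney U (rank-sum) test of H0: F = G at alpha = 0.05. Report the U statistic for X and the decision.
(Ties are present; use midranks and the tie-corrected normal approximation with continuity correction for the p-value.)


Step 1: Combine and sort all 15 observations; assign midranks.
sorted (value, group): (5,X), (9,Y), (12,X), (13,Y), (17,Y), (19,X), (20,X), (21,Y), (23,Y), (26,X), (26,Y), (27,X), (27,Y), (28,X), (30,Y)
ranks: 5->1, 9->2, 12->3, 13->4, 17->5, 19->6, 20->7, 21->8, 23->9, 26->10.5, 26->10.5, 27->12.5, 27->12.5, 28->14, 30->15
Step 2: Rank sum for X: R1 = 1 + 3 + 6 + 7 + 10.5 + 12.5 + 14 = 54.
Step 3: U_X = R1 - n1(n1+1)/2 = 54 - 7*8/2 = 54 - 28 = 26.
       U_Y = n1*n2 - U_X = 56 - 26 = 30.
Step 4: Ties are present, so use the tie-corrected normal approximation (with continuity correction) for the p-value.
Step 5: p-value = 0.861942; compare to alpha = 0.05. fail to reject H0.

U_X = 26, p = 0.861942, fail to reject H0 at alpha = 0.05.


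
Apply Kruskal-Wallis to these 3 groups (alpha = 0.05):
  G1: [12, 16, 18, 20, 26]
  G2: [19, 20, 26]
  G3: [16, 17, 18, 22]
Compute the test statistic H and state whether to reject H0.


Step 1: Combine all N = 12 observations and assign midranks.
sorted (value, group, rank): (12,G1,1), (16,G1,2.5), (16,G3,2.5), (17,G3,4), (18,G1,5.5), (18,G3,5.5), (19,G2,7), (20,G1,8.5), (20,G2,8.5), (22,G3,10), (26,G1,11.5), (26,G2,11.5)
Step 2: Sum ranks within each group.
R_1 = 29 (n_1 = 5)
R_2 = 27 (n_2 = 3)
R_3 = 22 (n_3 = 4)
Step 3: H = 12/(N(N+1)) * sum(R_i^2/n_i) - 3(N+1)
     = 12/(12*13) * (29^2/5 + 27^2/3 + 22^2/4) - 3*13
     = 0.076923 * 532.2 - 39
     = 1.938462.
Step 4: Ties present; correction factor C = 1 - 24/(12^3 - 12) = 0.986014. Corrected H = 1.938462 / 0.986014 = 1.965957.
Step 5: Under H0, H ~ chi^2(2); p-value = 0.374195.
Step 6: alpha = 0.05. fail to reject H0.

H = 1.9660, df = 2, p = 0.374195, fail to reject H0.


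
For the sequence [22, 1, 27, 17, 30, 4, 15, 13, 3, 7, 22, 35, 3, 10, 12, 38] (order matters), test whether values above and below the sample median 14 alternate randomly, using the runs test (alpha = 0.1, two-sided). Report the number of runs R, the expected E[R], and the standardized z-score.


Step 1: Compute median = 14; label A = above, B = below.
Labels in order: ABAAABABBBAABBBA  (n_A = 8, n_B = 8)
Step 2: Count runs R = 9.
Step 3: Under H0 (random ordering), E[R] = 2*n_A*n_B/(n_A+n_B) + 1 = 2*8*8/16 + 1 = 9.0000.
        Var[R] = 2*n_A*n_B*(2*n_A*n_B - n_A - n_B) / ((n_A+n_B)^2 * (n_A+n_B-1)) = 14336/3840 = 3.7333.
        SD[R] = 1.9322.
Step 4: R = E[R], so z = 0 with no continuity correction.
Step 5: Two-sided p-value via normal approximation = 2*(1 - Phi(|z|)) = 1.000000.
Step 6: alpha = 0.1. fail to reject H0.

R = 9, z = 0.0000, p = 1.000000, fail to reject H0.


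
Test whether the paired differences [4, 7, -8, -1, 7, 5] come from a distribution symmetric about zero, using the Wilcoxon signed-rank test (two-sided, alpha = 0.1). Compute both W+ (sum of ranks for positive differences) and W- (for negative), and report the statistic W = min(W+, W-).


Step 1: Drop any zero differences (none here) and take |d_i|.
|d| = [4, 7, 8, 1, 7, 5]
Step 2: Midrank |d_i| (ties get averaged ranks).
ranks: |4|->2, |7|->4.5, |8|->6, |1|->1, |7|->4.5, |5|->3
Step 3: Attach original signs; sum ranks with positive sign and with negative sign.
W+ = 2 + 4.5 + 4.5 + 3 = 14
W- = 6 + 1 = 7
(Check: W+ + W- = 21 should equal n(n+1)/2 = 21.)
Step 4: Test statistic W = min(W+, W-) = 7.
Step 5: Ties in |d|, so use the tie-corrected normal approximation.
        E[W] = n(n+1)/4 = 6*7/4 = 10.5.
        Tie groups: |d|=7 (t=2); sum(t^3 - t) = 6.
        Var[W] = n(n+1)(2n+1)/24 - sum(t^3-t)/48 = 546/24 - 6/48 = 22.625.
        z = (W - E[W]) / sqrt(Var[W]) = (7 - 10.5) / 4.7566 = -0.7358.
        Two-sided p = 2*Phi(z) = 0.461838.
Step 6: alpha = 0.1. fail to reject H0.

W+ = 14, W- = 7, W = min = 7, p = 0.461838, fail to reject H0.


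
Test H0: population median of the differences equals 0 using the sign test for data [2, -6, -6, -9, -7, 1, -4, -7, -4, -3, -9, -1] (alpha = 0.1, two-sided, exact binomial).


Step 1: Discard zero differences. Original n = 12; n_eff = number of nonzero differences = 12.
Nonzero differences (with sign): +2, -6, -6, -9, -7, +1, -4, -7, -4, -3, -9, -1
Step 2: Count signs: positive = 2, negative = 10.
Step 3: Under H0: P(positive) = 0.5, so the number of positives S ~ Bin(12, 0.5).
Step 4: Two-sided exact p-value = sum of Bin(12,0.5) probabilities at or below the observed probability = 0.038574.
Step 5: alpha = 0.1. reject H0.

n_eff = 12, pos = 2, neg = 10, p = 0.038574, reject H0.


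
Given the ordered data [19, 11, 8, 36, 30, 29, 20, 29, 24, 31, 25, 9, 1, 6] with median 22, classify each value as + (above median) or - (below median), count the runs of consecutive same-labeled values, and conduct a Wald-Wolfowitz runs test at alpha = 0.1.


Step 1: Compute median = 22; label A = above, B = below.
Labels in order: BBBAAABAAAABBB  (n_A = 7, n_B = 7)
Step 2: Count runs R = 5.
Step 3: Under H0 (random ordering), E[R] = 2*n_A*n_B/(n_A+n_B) + 1 = 2*7*7/14 + 1 = 8.0000.
        Var[R] = 2*n_A*n_B*(2*n_A*n_B - n_A - n_B) / ((n_A+n_B)^2 * (n_A+n_B-1)) = 8232/2548 = 3.2308.
        SD[R] = 1.7974.
Step 4: Continuity-corrected z = (R + 0.5 - E[R]) / SD[R] = (5 + 0.5 - 8.0000) / 1.7974 = -1.3909.
Step 5: Two-sided p-value via normal approximation = 2*(1 - Phi(|z|)) = 0.164264.
Step 6: alpha = 0.1. fail to reject H0.

R = 5, z = -1.3909, p = 0.164264, fail to reject H0.


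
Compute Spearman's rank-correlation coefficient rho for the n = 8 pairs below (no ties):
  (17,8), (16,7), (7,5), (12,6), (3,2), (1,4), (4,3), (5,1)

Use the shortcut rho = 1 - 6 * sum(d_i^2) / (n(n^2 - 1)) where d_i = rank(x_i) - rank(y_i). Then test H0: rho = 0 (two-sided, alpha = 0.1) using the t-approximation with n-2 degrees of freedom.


Step 1: Rank x and y separately (midranks; no ties here).
rank(x): 17->8, 16->7, 7->5, 12->6, 3->2, 1->1, 4->3, 5->4
rank(y): 8->8, 7->7, 5->5, 6->6, 2->2, 4->4, 3->3, 1->1
Step 2: d_i = R_x(i) - R_y(i); compute d_i^2.
  (8-8)^2=0, (7-7)^2=0, (5-5)^2=0, (6-6)^2=0, (2-2)^2=0, (1-4)^2=9, (3-3)^2=0, (4-1)^2=9
sum(d^2) = 18.
Step 3: rho = 1 - 6*18 / (8*(8^2 - 1)) = 1 - 108/504 = 0.785714.
Step 4: Under H0, t = rho * sqrt((n-2)/(1-rho^2)) = 3.1113 ~ t(6).
Step 5: Two-sided p-value from the t-distribution with 6 df = 0.020815.
Step 6: alpha = 0.1. reject H0.

rho = 0.7857, p = 0.020815, reject H0 at alpha = 0.1.


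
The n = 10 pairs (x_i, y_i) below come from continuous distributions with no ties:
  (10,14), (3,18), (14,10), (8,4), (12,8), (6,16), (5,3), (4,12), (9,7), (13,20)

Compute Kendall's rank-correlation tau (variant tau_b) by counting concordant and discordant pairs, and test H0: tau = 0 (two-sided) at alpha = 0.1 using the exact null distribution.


Step 1: Enumerate the 45 unordered pairs (i,j) with i<j and classify each by sign(x_j-x_i) * sign(y_j-y_i).
  (1,2):dx=-7,dy=+4->D; (1,3):dx=+4,dy=-4->D; (1,4):dx=-2,dy=-10->C; (1,5):dx=+2,dy=-6->D
  (1,6):dx=-4,dy=+2->D; (1,7):dx=-5,dy=-11->C; (1,8):dx=-6,dy=-2->C; (1,9):dx=-1,dy=-7->C
  (1,10):dx=+3,dy=+6->C; (2,3):dx=+11,dy=-8->D; (2,4):dx=+5,dy=-14->D; (2,5):dx=+9,dy=-10->D
  (2,6):dx=+3,dy=-2->D; (2,7):dx=+2,dy=-15->D; (2,8):dx=+1,dy=-6->D; (2,9):dx=+6,dy=-11->D
  (2,10):dx=+10,dy=+2->C; (3,4):dx=-6,dy=-6->C; (3,5):dx=-2,dy=-2->C; (3,6):dx=-8,dy=+6->D
  (3,7):dx=-9,dy=-7->C; (3,8):dx=-10,dy=+2->D; (3,9):dx=-5,dy=-3->C; (3,10):dx=-1,dy=+10->D
  (4,5):dx=+4,dy=+4->C; (4,6):dx=-2,dy=+12->D; (4,7):dx=-3,dy=-1->C; (4,8):dx=-4,dy=+8->D
  (4,9):dx=+1,dy=+3->C; (4,10):dx=+5,dy=+16->C; (5,6):dx=-6,dy=+8->D; (5,7):dx=-7,dy=-5->C
  (5,8):dx=-8,dy=+4->D; (5,9):dx=-3,dy=-1->C; (5,10):dx=+1,dy=+12->C; (6,7):dx=-1,dy=-13->C
  (6,8):dx=-2,dy=-4->C; (6,9):dx=+3,dy=-9->D; (6,10):dx=+7,dy=+4->C; (7,8):dx=-1,dy=+9->D
  (7,9):dx=+4,dy=+4->C; (7,10):dx=+8,dy=+17->C; (8,9):dx=+5,dy=-5->D; (8,10):dx=+9,dy=+8->C
  (9,10):dx=+4,dy=+13->C
Step 2: C = 24, D = 21, total pairs = 45.
Step 3: tau = (C - D)/(n(n-1)/2) = (24 - 21)/45 = 0.066667.
Step 4: Exact two-sided p-value (enumerate n! = 3628800 permutations of y under H0): p = 0.861801.
Step 5: alpha = 0.1. fail to reject H0.

tau_b = 0.0667 (C=24, D=21), p = 0.861801, fail to reject H0.


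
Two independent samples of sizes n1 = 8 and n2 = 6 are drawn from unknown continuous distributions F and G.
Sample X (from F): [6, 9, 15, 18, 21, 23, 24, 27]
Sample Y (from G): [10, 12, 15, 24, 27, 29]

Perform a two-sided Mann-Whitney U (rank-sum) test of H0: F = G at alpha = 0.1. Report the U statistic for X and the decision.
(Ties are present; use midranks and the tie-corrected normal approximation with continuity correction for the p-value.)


Step 1: Combine and sort all 14 observations; assign midranks.
sorted (value, group): (6,X), (9,X), (10,Y), (12,Y), (15,X), (15,Y), (18,X), (21,X), (23,X), (24,X), (24,Y), (27,X), (27,Y), (29,Y)
ranks: 6->1, 9->2, 10->3, 12->4, 15->5.5, 15->5.5, 18->7, 21->8, 23->9, 24->10.5, 24->10.5, 27->12.5, 27->12.5, 29->14
Step 2: Rank sum for X: R1 = 1 + 2 + 5.5 + 7 + 8 + 9 + 10.5 + 12.5 = 55.5.
Step 3: U_X = R1 - n1(n1+1)/2 = 55.5 - 8*9/2 = 55.5 - 36 = 19.5.
       U_Y = n1*n2 - U_X = 48 - 19.5 = 28.5.
Step 4: Ties are present, so use the tie-corrected normal approximation (with continuity correction) for the p-value.
Step 5: p-value = 0.604382; compare to alpha = 0.1. fail to reject H0.

U_X = 19.5, p = 0.604382, fail to reject H0 at alpha = 0.1.


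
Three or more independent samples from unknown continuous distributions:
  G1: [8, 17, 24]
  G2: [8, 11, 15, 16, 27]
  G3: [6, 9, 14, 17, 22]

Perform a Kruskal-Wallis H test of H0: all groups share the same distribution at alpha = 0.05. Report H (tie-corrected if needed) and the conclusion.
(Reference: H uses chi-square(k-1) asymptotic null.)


Step 1: Combine all N = 13 observations and assign midranks.
sorted (value, group, rank): (6,G3,1), (8,G1,2.5), (8,G2,2.5), (9,G3,4), (11,G2,5), (14,G3,6), (15,G2,7), (16,G2,8), (17,G1,9.5), (17,G3,9.5), (22,G3,11), (24,G1,12), (27,G2,13)
Step 2: Sum ranks within each group.
R_1 = 24 (n_1 = 3)
R_2 = 35.5 (n_2 = 5)
R_3 = 31.5 (n_3 = 5)
Step 3: H = 12/(N(N+1)) * sum(R_i^2/n_i) - 3(N+1)
     = 12/(13*14) * (24^2/3 + 35.5^2/5 + 31.5^2/5) - 3*14
     = 0.065934 * 642.5 - 42
     = 0.362637.
Step 4: Ties present; correction factor C = 1 - 12/(13^3 - 13) = 0.994505. Corrected H = 0.362637 / 0.994505 = 0.364641.
Step 5: Under H0, H ~ chi^2(2); p-value = 0.833334.
Step 6: alpha = 0.05. fail to reject H0.

H = 0.3646, df = 2, p = 0.833334, fail to reject H0.


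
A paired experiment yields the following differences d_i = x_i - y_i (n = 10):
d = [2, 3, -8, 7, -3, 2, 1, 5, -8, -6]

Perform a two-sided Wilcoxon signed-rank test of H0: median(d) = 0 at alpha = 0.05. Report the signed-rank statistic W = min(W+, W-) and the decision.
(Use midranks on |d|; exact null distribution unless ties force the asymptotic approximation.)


Step 1: Drop any zero differences (none here) and take |d_i|.
|d| = [2, 3, 8, 7, 3, 2, 1, 5, 8, 6]
Step 2: Midrank |d_i| (ties get averaged ranks).
ranks: |2|->2.5, |3|->4.5, |8|->9.5, |7|->8, |3|->4.5, |2|->2.5, |1|->1, |5|->6, |8|->9.5, |6|->7
Step 3: Attach original signs; sum ranks with positive sign and with negative sign.
W+ = 2.5 + 4.5 + 8 + 2.5 + 1 + 6 = 24.5
W- = 9.5 + 4.5 + 9.5 + 7 = 30.5
(Check: W+ + W- = 55 should equal n(n+1)/2 = 55.)
Step 4: Test statistic W = min(W+, W-) = 24.5.
Step 5: Ties in |d|, so use the tie-corrected normal approximation.
        E[W] = n(n+1)/4 = 10*11/4 = 27.5.
        Tie groups: |d|=2 (t=2), |d|=3 (t=2), |d|=8 (t=2); sum(t^3 - t) = 18.
        Var[W] = n(n+1)(2n+1)/24 - sum(t^3-t)/48 = 2310/24 - 18/48 = 95.875.
        z = (W - E[W]) / sqrt(Var[W]) = (24.5 - 27.5) / 9.7916 = -0.3064.
        Two-sided p = 2*Phi(z) = 0.759311.
Step 6: alpha = 0.05. fail to reject H0.

W+ = 24.5, W- = 30.5, W = min = 24.5, p = 0.759311, fail to reject H0.


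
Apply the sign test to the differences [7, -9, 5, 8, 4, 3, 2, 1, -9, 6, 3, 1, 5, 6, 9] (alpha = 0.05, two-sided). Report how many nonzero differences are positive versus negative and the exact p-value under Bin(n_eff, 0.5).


Step 1: Discard zero differences. Original n = 15; n_eff = number of nonzero differences = 15.
Nonzero differences (with sign): +7, -9, +5, +8, +4, +3, +2, +1, -9, +6, +3, +1, +5, +6, +9
Step 2: Count signs: positive = 13, negative = 2.
Step 3: Under H0: P(positive) = 0.5, so the number of positives S ~ Bin(15, 0.5).
Step 4: Two-sided exact p-value = sum of Bin(15,0.5) probabilities at or below the observed probability = 0.007385.
Step 5: alpha = 0.05. reject H0.

n_eff = 15, pos = 13, neg = 2, p = 0.007385, reject H0.


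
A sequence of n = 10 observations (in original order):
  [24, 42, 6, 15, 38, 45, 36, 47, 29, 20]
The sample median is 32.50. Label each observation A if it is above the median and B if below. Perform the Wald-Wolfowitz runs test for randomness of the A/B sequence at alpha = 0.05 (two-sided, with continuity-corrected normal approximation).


Step 1: Compute median = 32.50; label A = above, B = below.
Labels in order: BABBAAAABB  (n_A = 5, n_B = 5)
Step 2: Count runs R = 5.
Step 3: Under H0 (random ordering), E[R] = 2*n_A*n_B/(n_A+n_B) + 1 = 2*5*5/10 + 1 = 6.0000.
        Var[R] = 2*n_A*n_B*(2*n_A*n_B - n_A - n_B) / ((n_A+n_B)^2 * (n_A+n_B-1)) = 2000/900 = 2.2222.
        SD[R] = 1.4907.
Step 4: Continuity-corrected z = (R + 0.5 - E[R]) / SD[R] = (5 + 0.5 - 6.0000) / 1.4907 = -0.3354.
Step 5: Two-sided p-value via normal approximation = 2*(1 - Phi(|z|)) = 0.737316.
Step 6: alpha = 0.05. fail to reject H0.

R = 5, z = -0.3354, p = 0.737316, fail to reject H0.


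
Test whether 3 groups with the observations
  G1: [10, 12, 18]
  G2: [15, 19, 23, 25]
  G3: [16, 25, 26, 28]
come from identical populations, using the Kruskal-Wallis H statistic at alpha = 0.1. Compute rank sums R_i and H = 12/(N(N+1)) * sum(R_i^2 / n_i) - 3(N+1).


Step 1: Combine all N = 11 observations and assign midranks.
sorted (value, group, rank): (10,G1,1), (12,G1,2), (15,G2,3), (16,G3,4), (18,G1,5), (19,G2,6), (23,G2,7), (25,G2,8.5), (25,G3,8.5), (26,G3,10), (28,G3,11)
Step 2: Sum ranks within each group.
R_1 = 8 (n_1 = 3)
R_2 = 24.5 (n_2 = 4)
R_3 = 33.5 (n_3 = 4)
Step 3: H = 12/(N(N+1)) * sum(R_i^2/n_i) - 3(N+1)
     = 12/(11*12) * (8^2/3 + 24.5^2/4 + 33.5^2/4) - 3*12
     = 0.090909 * 451.958 - 36
     = 5.087121.
Step 4: Ties present; correction factor C = 1 - 6/(11^3 - 11) = 0.995455. Corrected H = 5.087121 / 0.995455 = 5.110350.
Step 5: Under H0, H ~ chi^2(2); p-value = 0.077679.
Step 6: alpha = 0.1. reject H0.

H = 5.1104, df = 2, p = 0.077679, reject H0.


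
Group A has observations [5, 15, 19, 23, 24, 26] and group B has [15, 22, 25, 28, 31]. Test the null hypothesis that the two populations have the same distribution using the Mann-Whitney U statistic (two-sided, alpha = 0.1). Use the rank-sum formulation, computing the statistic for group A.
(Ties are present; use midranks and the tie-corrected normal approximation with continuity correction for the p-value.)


Step 1: Combine and sort all 11 observations; assign midranks.
sorted (value, group): (5,X), (15,X), (15,Y), (19,X), (22,Y), (23,X), (24,X), (25,Y), (26,X), (28,Y), (31,Y)
ranks: 5->1, 15->2.5, 15->2.5, 19->4, 22->5, 23->6, 24->7, 25->8, 26->9, 28->10, 31->11
Step 2: Rank sum for X: R1 = 1 + 2.5 + 4 + 6 + 7 + 9 = 29.5.
Step 3: U_X = R1 - n1(n1+1)/2 = 29.5 - 6*7/2 = 29.5 - 21 = 8.5.
       U_Y = n1*n2 - U_X = 30 - 8.5 = 21.5.
Step 4: Ties are present, so use the tie-corrected normal approximation (with continuity correction) for the p-value.
Step 5: p-value = 0.272229; compare to alpha = 0.1. fail to reject H0.

U_X = 8.5, p = 0.272229, fail to reject H0 at alpha = 0.1.


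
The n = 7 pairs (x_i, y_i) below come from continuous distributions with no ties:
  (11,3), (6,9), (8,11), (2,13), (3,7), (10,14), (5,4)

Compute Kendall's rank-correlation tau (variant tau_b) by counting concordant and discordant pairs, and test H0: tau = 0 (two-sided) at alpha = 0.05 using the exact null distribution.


Step 1: Enumerate the 21 unordered pairs (i,j) with i<j and classify each by sign(x_j-x_i) * sign(y_j-y_i).
  (1,2):dx=-5,dy=+6->D; (1,3):dx=-3,dy=+8->D; (1,4):dx=-9,dy=+10->D; (1,5):dx=-8,dy=+4->D
  (1,6):dx=-1,dy=+11->D; (1,7):dx=-6,dy=+1->D; (2,3):dx=+2,dy=+2->C; (2,4):dx=-4,dy=+4->D
  (2,5):dx=-3,dy=-2->C; (2,6):dx=+4,dy=+5->C; (2,7):dx=-1,dy=-5->C; (3,4):dx=-6,dy=+2->D
  (3,5):dx=-5,dy=-4->C; (3,6):dx=+2,dy=+3->C; (3,7):dx=-3,dy=-7->C; (4,5):dx=+1,dy=-6->D
  (4,6):dx=+8,dy=+1->C; (4,7):dx=+3,dy=-9->D; (5,6):dx=+7,dy=+7->C; (5,7):dx=+2,dy=-3->D
  (6,7):dx=-5,dy=-10->C
Step 2: C = 10, D = 11, total pairs = 21.
Step 3: tau = (C - D)/(n(n-1)/2) = (10 - 11)/21 = -0.047619.
Step 4: Exact two-sided p-value (enumerate n! = 5040 permutations of y under H0): p = 1.000000.
Step 5: alpha = 0.05. fail to reject H0.

tau_b = -0.0476 (C=10, D=11), p = 1.000000, fail to reject H0.


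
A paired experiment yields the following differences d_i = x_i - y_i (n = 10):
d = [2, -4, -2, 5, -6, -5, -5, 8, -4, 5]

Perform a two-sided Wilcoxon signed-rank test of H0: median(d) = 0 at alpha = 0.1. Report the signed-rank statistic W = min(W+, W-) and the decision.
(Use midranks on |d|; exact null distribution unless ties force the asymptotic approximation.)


Step 1: Drop any zero differences (none here) and take |d_i|.
|d| = [2, 4, 2, 5, 6, 5, 5, 8, 4, 5]
Step 2: Midrank |d_i| (ties get averaged ranks).
ranks: |2|->1.5, |4|->3.5, |2|->1.5, |5|->6.5, |6|->9, |5|->6.5, |5|->6.5, |8|->10, |4|->3.5, |5|->6.5
Step 3: Attach original signs; sum ranks with positive sign and with negative sign.
W+ = 1.5 + 6.5 + 10 + 6.5 = 24.5
W- = 3.5 + 1.5 + 9 + 6.5 + 6.5 + 3.5 = 30.5
(Check: W+ + W- = 55 should equal n(n+1)/2 = 55.)
Step 4: Test statistic W = min(W+, W-) = 24.5.
Step 5: Ties in |d|, so use the tie-corrected normal approximation.
        E[W] = n(n+1)/4 = 10*11/4 = 27.5.
        Tie groups: |d|=2 (t=2), |d|=4 (t=2), |d|=5 (t=4); sum(t^3 - t) = 72.
        Var[W] = n(n+1)(2n+1)/24 - sum(t^3-t)/48 = 2310/24 - 72/48 = 94.75.
        z = (W - E[W]) / sqrt(Var[W]) = (24.5 - 27.5) / 9.7340 = -0.3082.
        Two-sided p = 2*Phi(z) = 0.757931.
Step 6: alpha = 0.1. fail to reject H0.

W+ = 24.5, W- = 30.5, W = min = 24.5, p = 0.757931, fail to reject H0.


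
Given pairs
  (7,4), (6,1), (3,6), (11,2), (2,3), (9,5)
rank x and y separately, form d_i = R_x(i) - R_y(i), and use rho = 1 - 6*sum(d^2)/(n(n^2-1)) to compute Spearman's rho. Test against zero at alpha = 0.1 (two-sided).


Step 1: Rank x and y separately (midranks; no ties here).
rank(x): 7->4, 6->3, 3->2, 11->6, 2->1, 9->5
rank(y): 4->4, 1->1, 6->6, 2->2, 3->3, 5->5
Step 2: d_i = R_x(i) - R_y(i); compute d_i^2.
  (4-4)^2=0, (3-1)^2=4, (2-6)^2=16, (6-2)^2=16, (1-3)^2=4, (5-5)^2=0
sum(d^2) = 40.
Step 3: rho = 1 - 6*40 / (6*(6^2 - 1)) = 1 - 240/210 = -0.142857.
Step 4: Under H0, t = rho * sqrt((n-2)/(1-rho^2)) = -0.2887 ~ t(4).
Step 5: Two-sided p-value from the t-distribution with 4 df = 0.787172.
Step 6: alpha = 0.1. fail to reject H0.

rho = -0.1429, p = 0.787172, fail to reject H0 at alpha = 0.1.


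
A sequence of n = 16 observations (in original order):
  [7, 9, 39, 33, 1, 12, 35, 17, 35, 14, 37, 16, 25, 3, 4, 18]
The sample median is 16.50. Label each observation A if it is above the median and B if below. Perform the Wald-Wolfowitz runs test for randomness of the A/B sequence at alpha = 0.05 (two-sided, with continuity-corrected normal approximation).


Step 1: Compute median = 16.50; label A = above, B = below.
Labels in order: BBAABBAAABABABBA  (n_A = 8, n_B = 8)
Step 2: Count runs R = 10.
Step 3: Under H0 (random ordering), E[R] = 2*n_A*n_B/(n_A+n_B) + 1 = 2*8*8/16 + 1 = 9.0000.
        Var[R] = 2*n_A*n_B*(2*n_A*n_B - n_A - n_B) / ((n_A+n_B)^2 * (n_A+n_B-1)) = 14336/3840 = 3.7333.
        SD[R] = 1.9322.
Step 4: Continuity-corrected z = (R - 0.5 - E[R]) / SD[R] = (10 - 0.5 - 9.0000) / 1.9322 = 0.2588.
Step 5: Two-sided p-value via normal approximation = 2*(1 - Phi(|z|)) = 0.795809.
Step 6: alpha = 0.05. fail to reject H0.

R = 10, z = 0.2588, p = 0.795809, fail to reject H0.


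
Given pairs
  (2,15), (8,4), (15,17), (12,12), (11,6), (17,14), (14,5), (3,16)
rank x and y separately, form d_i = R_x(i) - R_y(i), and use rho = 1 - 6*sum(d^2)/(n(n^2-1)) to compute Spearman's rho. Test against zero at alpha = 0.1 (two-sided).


Step 1: Rank x and y separately (midranks; no ties here).
rank(x): 2->1, 8->3, 15->7, 12->5, 11->4, 17->8, 14->6, 3->2
rank(y): 15->6, 4->1, 17->8, 12->4, 6->3, 14->5, 5->2, 16->7
Step 2: d_i = R_x(i) - R_y(i); compute d_i^2.
  (1-6)^2=25, (3-1)^2=4, (7-8)^2=1, (5-4)^2=1, (4-3)^2=1, (8-5)^2=9, (6-2)^2=16, (2-7)^2=25
sum(d^2) = 82.
Step 3: rho = 1 - 6*82 / (8*(8^2 - 1)) = 1 - 492/504 = 0.023810.
Step 4: Under H0, t = rho * sqrt((n-2)/(1-rho^2)) = 0.0583 ~ t(6).
Step 5: Two-sided p-value from the t-distribution with 6 df = 0.955374.
Step 6: alpha = 0.1. fail to reject H0.

rho = 0.0238, p = 0.955374, fail to reject H0 at alpha = 0.1.


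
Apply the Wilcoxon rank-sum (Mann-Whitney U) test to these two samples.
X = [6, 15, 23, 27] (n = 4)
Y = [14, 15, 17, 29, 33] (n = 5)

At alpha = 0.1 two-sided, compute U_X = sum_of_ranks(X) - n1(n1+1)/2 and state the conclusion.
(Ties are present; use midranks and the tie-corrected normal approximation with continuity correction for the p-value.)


Step 1: Combine and sort all 9 observations; assign midranks.
sorted (value, group): (6,X), (14,Y), (15,X), (15,Y), (17,Y), (23,X), (27,X), (29,Y), (33,Y)
ranks: 6->1, 14->2, 15->3.5, 15->3.5, 17->5, 23->6, 27->7, 29->8, 33->9
Step 2: Rank sum for X: R1 = 1 + 3.5 + 6 + 7 = 17.5.
Step 3: U_X = R1 - n1(n1+1)/2 = 17.5 - 4*5/2 = 17.5 - 10 = 7.5.
       U_Y = n1*n2 - U_X = 20 - 7.5 = 12.5.
Step 4: Ties are present, so use the tie-corrected normal approximation (with continuity correction) for the p-value.
Step 5: p-value = 0.622753; compare to alpha = 0.1. fail to reject H0.

U_X = 7.5, p = 0.622753, fail to reject H0 at alpha = 0.1.
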